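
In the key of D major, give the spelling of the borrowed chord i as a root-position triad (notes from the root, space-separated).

D F A

The root, D, is scale degree 1 — the same note in D major and D minor; only the chord quality changes. In D minor the chord on D is D–F–A.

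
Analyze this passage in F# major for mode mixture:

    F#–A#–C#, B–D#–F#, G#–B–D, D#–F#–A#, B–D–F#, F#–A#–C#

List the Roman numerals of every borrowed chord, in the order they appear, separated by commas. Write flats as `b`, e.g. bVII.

ii°, iv

In F# major the diatonic chords are F#, G#m, A#m, B, C#, D#m, E#dim. F#–A#–C# = F#, B–D#–F# = B and D#–F#–A# = D#m are all diatonic. But G#–B–D is foreign: the diatonic ii on degree 2 is G#m, whereas G#dim comes from F# minor. It is labeled ii°. B–D–F# doesn't fit — on degree 4 F# major would have B (IV). Bm is the degree-4 chord of F# minor, so it is the borrowed iv.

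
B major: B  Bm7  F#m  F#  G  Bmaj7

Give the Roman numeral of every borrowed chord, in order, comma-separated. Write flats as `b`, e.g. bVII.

B major has the diatonic set B, C#m, D#m, E, F#, G#m, A#dim. Of the given chords, B, F# and Bmaj7 are diatonic. Bm7 (B–D–F#–A) is not: scale degree 1 in B major carries B (I). In B minor the chord on that degree is Bm7, so here it functions as i7, borrowed from the parallel minor. F#m (F#–A–C#) doesn't fit — on degree 5 B major would have F# (V). F#m is the degree-5 chord of B minor, so it is the borrowed v. G (G–B–D) doesn't fit — on degree 6 B major would have G#m (vi). G is the degree-6 chord of B minor, so it is the borrowed bVI.

i7, v, bVI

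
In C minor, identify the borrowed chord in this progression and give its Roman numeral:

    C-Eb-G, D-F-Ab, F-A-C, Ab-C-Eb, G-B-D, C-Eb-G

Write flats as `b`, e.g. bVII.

C minor has the diatonic set Cm, Ddim, Eb, Fm, G, Ab, Bb (with V from harmonic minor). C–Eb–G = Cm, D–F–Ab = Ddim, Ab–C–Eb = Ab and G–B–D = G all belong to that set. But F–A–C is foreign: the diatonic iv on degree 4 is Fm, whereas F comes from C major. It is labeled IV.

IV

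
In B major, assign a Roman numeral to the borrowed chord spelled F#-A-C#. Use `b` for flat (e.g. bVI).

v

F# is scale degree 5 in B major. F#–A–C# is a minor chord — the form found in B minor, not the diatonic V (F#). Borrowed into B major it is written v.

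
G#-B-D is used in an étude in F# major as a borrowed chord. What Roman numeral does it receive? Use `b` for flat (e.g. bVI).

ii°

G# is scale degree 2 in F# major. G#–B–D is a diminished chord — the form found in F# minor, not the diatonic ii (G#m). Borrowed into F# major it is written ii°.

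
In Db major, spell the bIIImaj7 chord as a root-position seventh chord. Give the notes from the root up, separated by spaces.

Scale degree 3 in Db major is F. bIIImaj7 uses the lowered form, Fb, taken from Db minor. Building the major-seventh chord from the parallel minor on Fb: Fb–Ab–Cb–Eb.

Fb Ab Cb Eb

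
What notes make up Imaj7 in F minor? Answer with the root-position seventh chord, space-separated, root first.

F A C E

The root, F, is scale degree 1 — the same note in F minor and F major; only the chord quality changes. In F major the chord on F is F–A–C–E.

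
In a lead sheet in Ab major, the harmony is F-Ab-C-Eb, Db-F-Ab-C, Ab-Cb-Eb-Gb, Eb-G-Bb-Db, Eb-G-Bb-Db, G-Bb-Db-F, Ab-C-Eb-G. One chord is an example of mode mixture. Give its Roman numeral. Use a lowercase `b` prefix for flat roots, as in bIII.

i7

The diatonic triads in Ab major are Ab, Bbm, Cm, Db, Eb, Fm, Gdim. F–Ab–C–Eb = Fm7, Db–F–Ab–C = Dbmaj7, Eb–G–Bb–Db = Eb7, G–Bb–Db–F = Gm7b5 and Ab–C–Eb–G = Abmaj7 all belong to that set. Ab–Cb–Eb–Gb is not: scale degree 1 in Ab major carries Ab (I). In Ab minor the chord on that degree is Abm7, so here it functions as i7, borrowed from the parallel minor.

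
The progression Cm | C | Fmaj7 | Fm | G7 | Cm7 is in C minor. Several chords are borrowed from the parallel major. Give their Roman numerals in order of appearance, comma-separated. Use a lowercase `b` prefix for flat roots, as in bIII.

C minor has the diatonic set Cm, Ddim, Eb, Fm, G, Ab, Bb (with V from harmonic minor). Of the given chords, Cm, Fm, G7 and Cm7 are diatonic. But C (C–E–G) is foreign: the diatonic i on degree 1 is Cm, whereas C comes from C major. It is labeled I. Fmaj7 (F–A–C–E) is not: scale degree 4 in C minor carries Fm (iv). In C major the chord on that degree is Fmaj7, so here it functions as IVmaj7, borrowed from the parallel major.

I, IVmaj7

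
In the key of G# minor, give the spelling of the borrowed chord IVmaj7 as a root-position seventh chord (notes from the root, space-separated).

IVmaj7 is built on scale degree 4, which is C# in both G# minor and its parallel. Building the major-seventh chord from the parallel major on C#: C#–E#–G#–B#.

C# E# G# B#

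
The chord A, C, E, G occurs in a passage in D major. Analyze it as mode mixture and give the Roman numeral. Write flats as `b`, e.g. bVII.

v7

A is scale degree 5 in D major. A–C–E–G is a minor-seventh chord — the form found in D minor, not the diatonic V (A). Borrowed into D major it is written v7.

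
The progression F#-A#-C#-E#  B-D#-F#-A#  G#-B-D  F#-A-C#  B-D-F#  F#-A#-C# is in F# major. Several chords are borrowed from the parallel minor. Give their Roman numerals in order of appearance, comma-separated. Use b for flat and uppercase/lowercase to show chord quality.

ii°, i, iv

The diatonic triads in F# major are F#, G#m, A#m, B, C#, D#m, E#dim. F#–A#–C#–E# = F#maj7, B–D#–F#–A# = Bmaj7 and F#–A#–C# = F# all belong to that set. G#–B–D is not: scale degree 2 in F# major carries G#m (ii). In F# minor the chord on that degree is G#dim, so here it functions as ii°, borrowed from the parallel minor. F#–A–C# is not: scale degree 1 in F# major carries F# (I). In F# minor the chord on that degree is F#m, so here it functions as i, borrowed from the parallel minor. B–D–F# doesn't fit — on degree 4 F# major would have B (IV). Bm is the degree-4 chord of F# minor, so it is the borrowed iv.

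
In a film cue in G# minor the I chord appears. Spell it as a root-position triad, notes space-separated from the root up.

The root, G#, is scale degree 1 — the same note in G# minor and G# major; only the chord quality changes. In G# major the chord on G# is G#–B#–D#.

G# B# D#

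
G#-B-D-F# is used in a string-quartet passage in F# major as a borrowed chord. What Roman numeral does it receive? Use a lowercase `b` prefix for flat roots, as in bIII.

iiø7

The root G# is the diatonic 2nd degree of F# major; the borrowing shows in the chord quality. The diatonic chord on degree 2 would be G#m (ii), but G#–B–D–F# is the half-diminished-seventh chord from F# minor. As a borrowed chord it is labeled iiø7.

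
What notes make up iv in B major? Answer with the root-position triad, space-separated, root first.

E G B

iv is built on scale degree 4, which is E in both B major and its parallel. Stacking thirds in B minor on E gives E–G–B.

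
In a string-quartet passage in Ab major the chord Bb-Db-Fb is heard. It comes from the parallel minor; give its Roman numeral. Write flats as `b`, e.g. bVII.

Bb is scale degree 2 in Ab major. The diatonic chord on degree 2 would be Bbm (ii), but Bb–Db–Fb is the diminished chord from Ab minor. As a borrowed chord it is labeled ii°.

ii°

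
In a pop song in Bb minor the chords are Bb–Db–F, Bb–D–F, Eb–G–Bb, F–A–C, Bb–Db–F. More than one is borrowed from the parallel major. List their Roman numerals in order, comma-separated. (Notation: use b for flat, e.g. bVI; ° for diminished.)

I, IV

The diatonic triads in Bb minor (with V from harmonic minor) are Bbm, Cdim, Db, Ebm, F, Gb, Ab. Of the given chords, Bb–Db–F = Bbm and F–A–C = F are diatonic. But Bb–D–F is foreign: the diatonic i on degree 1 is Bbm, whereas Bb comes from Bb major. It is labeled I. But Eb–G–Bb is foreign: the diatonic iv on degree 4 is Ebm, whereas Eb comes from Bb major. It is labeled IV.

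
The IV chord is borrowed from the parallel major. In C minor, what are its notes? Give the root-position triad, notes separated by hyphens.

F-A-C

IV is built on scale degree 4, which is F in both C minor and its parallel. Building the major chord from the parallel major on F: F–A–C.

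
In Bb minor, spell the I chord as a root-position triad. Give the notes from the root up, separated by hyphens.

Bb-D-F

The root, Bb, is scale degree 1 — the same note in Bb minor and Bb major; only the chord quality changes. In Bb major the chord on Bb is Bb–D–F.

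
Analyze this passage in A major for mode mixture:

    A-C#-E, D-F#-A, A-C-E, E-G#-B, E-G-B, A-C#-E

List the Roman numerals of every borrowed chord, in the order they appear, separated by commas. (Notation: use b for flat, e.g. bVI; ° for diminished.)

In A major the diatonic chords are A, Bm, C#m, D, E, F#m, G#dim. A–C#–E = A, D–F#–A = D and E–G#–B = E are all diatonic. A–C–E doesn't fit — on degree 1 A major would have A (I). Am is the degree-1 chord of A minor, so it is the borrowed i. E–G–B doesn't fit — on degree 5 A major would have E (V). Em is the degree-5 chord of A minor, so it is the borrowed v.

i, v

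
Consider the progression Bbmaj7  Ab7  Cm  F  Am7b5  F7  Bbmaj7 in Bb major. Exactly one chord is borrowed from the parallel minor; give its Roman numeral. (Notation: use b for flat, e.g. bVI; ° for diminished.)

bVII7

In Bb major the diatonic chords are Bb, Cm, Dm, Eb, F, Gm, Adim. Bbmaj7, Cm, F, Am7b5 and F7 all belong to that set. Ab7 (Ab–C–Eb–Gb) doesn't fit — on degree 7 Bb major would have Adim (vii°). Ab7 is the degree-7 chord of Bb minor, so it is the borrowed bVII7.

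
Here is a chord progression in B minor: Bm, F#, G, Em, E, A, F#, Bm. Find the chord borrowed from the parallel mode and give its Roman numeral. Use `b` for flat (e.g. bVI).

In B minor (with V from harmonic minor) the diatonic chords are Bm, C#dim, D, Em, F#, G, A. Bm, F#, G, Em and A are all diatonic. E (E–G#–B) is not: scale degree 4 in B minor carries Em (iv). In B major the chord on that degree is E, so here it functions as IV, borrowed from the parallel major.

IV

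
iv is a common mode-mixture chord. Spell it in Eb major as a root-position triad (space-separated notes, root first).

The root, Ab, is scale degree 4 — the same note in Eb major and Eb minor; only the chord quality changes. In Eb minor the chord on Ab is Ab–Cb–Eb.

Ab Cb Eb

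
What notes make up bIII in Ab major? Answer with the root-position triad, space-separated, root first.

Cb Eb Gb

The root of bIII is the lowered 3rd degree: C becomes Cb. In Ab minor the chord on Cb is Cb–Eb–Gb.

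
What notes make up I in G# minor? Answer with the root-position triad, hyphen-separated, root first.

G#-B#-D#

I is built on scale degree 1, which is G# in both G# minor and its parallel. Stacking thirds in G# major on G# gives G#–B#–D#.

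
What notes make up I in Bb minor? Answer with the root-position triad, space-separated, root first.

I is built on scale degree 1, which is Bb in both Bb minor and its parallel. Building the major chord from the parallel major on Bb: Bb–D–F.

Bb D F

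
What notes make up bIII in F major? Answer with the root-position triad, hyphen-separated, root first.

bIII is built on the lowered scale degree 3. In F major degree 3 is A; lowered it becomes Ab. In F minor the chord on Ab is Ab–C–Eb.

Ab-C-Eb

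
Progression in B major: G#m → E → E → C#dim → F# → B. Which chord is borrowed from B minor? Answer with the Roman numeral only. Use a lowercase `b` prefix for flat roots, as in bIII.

The diatonic triads in B major are B, C#m, D#m, E, F#, G#m, A#dim. Of the given chords, G#m, E, F# and B are diatonic. But C#dim (C#–E–G) is foreign: the diatonic ii on degree 2 is C#m, whereas C#dim comes from B minor. It is labeled ii°.

ii°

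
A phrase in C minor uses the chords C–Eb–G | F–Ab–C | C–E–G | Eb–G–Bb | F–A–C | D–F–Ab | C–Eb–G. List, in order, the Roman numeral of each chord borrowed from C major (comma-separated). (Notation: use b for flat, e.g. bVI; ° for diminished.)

C minor has the diatonic set Cm, Ddim, Eb, Fm, G, Ab, Bb (with V from harmonic minor). C–Eb–G = Cm, F–Ab–C = Fm, Eb–G–Bb = Eb and D–F–Ab = Ddim all belong to that set. But C–E–G is foreign: the diatonic i on degree 1 is Cm, whereas C comes from C major. It is labeled I. But F–A–C is foreign: the diatonic iv on degree 4 is Fm, whereas F comes from C major. It is labeled IV.

I, IV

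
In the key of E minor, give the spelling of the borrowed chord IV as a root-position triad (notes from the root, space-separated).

A C# E

IV is built on scale degree 4, which is A in both E minor and its parallel. Building the major chord from the parallel major on A: A–C#–E.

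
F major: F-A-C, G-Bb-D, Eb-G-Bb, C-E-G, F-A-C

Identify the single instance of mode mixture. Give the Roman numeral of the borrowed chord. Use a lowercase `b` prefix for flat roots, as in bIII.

bVII

The diatonic triads in F major are F, Gm, Am, Bb, C, Dm, Edim. F–A–C = F, G–Bb–D = Gm and C–E–G = C all belong to that set. But Eb–G–Bb is foreign: the diatonic vii° on degree 7 is Edim, whereas Eb comes from F minor. It is labeled bVII.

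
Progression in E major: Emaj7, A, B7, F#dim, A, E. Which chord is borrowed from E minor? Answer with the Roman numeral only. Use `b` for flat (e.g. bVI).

In E major the diatonic chords are E, F#m, G#m, A, B, C#m, D#dim. Emaj7, A, B7 and E are all diatonic. F#dim (F#–A–C) doesn't fit — on degree 2 E major would have F#m (ii). F#dim is the degree-2 chord of E minor, so it is the borrowed ii°.

ii°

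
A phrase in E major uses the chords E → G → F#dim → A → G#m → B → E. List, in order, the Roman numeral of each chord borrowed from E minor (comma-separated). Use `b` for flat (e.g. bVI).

bIII, ii°

E major has the diatonic set E, F#m, G#m, A, B, C#m, D#dim. Of the given chords, E, A, G#m and B are diatonic. But G (G–B–D) is foreign: the diatonic iii on degree 3 is G#m, whereas G comes from E minor. It is labeled bIII. F#dim (F#–A–C) doesn't fit — on degree 2 E major would have F#m (ii). F#dim is the degree-2 chord of E minor, so it is the borrowed ii°.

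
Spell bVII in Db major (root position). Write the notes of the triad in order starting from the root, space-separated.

Cb Eb Gb

bVII is built on the lowered scale degree 7. In Db major degree 7 is C; lowered it becomes Cb. In Db minor the chord on Cb is Cb–Eb–Gb.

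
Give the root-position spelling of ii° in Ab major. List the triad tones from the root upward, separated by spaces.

ii° is built on scale degree 2, which is Bb in both Ab major and its parallel. In Ab minor the chord on Bb is Bb–Db–Fb.

Bb Db Fb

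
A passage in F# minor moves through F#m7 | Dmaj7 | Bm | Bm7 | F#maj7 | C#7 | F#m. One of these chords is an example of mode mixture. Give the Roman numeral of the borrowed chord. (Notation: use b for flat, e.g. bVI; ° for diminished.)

In F# minor (with V from harmonic minor) the diatonic chords are F#m, G#dim, A, Bm, C#, D, E. F#m7, Dmaj7, Bm, Bm7, C#7 and F#m are all diatonic. F#maj7 (F#–A#–C#–E#) is not: scale degree 1 in F# minor carries F#m (i). In F# major the chord on that degree is F#maj7, so here it functions as Imaj7, borrowed from the parallel major.

Imaj7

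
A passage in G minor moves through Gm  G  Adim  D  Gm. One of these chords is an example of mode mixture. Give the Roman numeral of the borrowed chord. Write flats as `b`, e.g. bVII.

In G minor (with V from harmonic minor) the diatonic chords are Gm, Adim, Bb, Cm, D, Eb, F. Of the given chords, Gm, Adim and D are diatonic. G (G–B–D) doesn't fit — on degree 1 G minor would have Gm (i). G is the degree-1 chord of G major, so it is the borrowed I.

I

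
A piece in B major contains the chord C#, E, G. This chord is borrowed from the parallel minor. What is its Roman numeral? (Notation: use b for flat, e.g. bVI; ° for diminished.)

C# is scale degree 2 in B major. The diatonic chord on degree 2 would be C#m (ii), but C#–E–G is the diminished chord from B minor. As a borrowed chord it is labeled ii°.

ii°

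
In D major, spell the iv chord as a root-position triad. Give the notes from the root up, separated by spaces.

iv is built on scale degree 4, which is G in both D major and its parallel. Building the minor chord from the parallel minor on G: G–Bb–D.

G Bb D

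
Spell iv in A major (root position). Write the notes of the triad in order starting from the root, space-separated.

iv is built on scale degree 4, which is D in both A major and its parallel. Building the minor chord from the parallel minor on D: D–F–A.

D F A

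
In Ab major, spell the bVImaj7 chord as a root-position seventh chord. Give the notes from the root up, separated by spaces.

Scale degree 6 in Ab major is F. bVImaj7 uses the lowered form, Fb, taken from Ab minor. In Ab minor the chord on Fb is Fb–Ab–Cb–Eb.

Fb Ab Cb Eb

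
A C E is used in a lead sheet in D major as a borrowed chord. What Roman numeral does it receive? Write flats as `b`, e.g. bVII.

A is scale degree 5 in D major. The diatonic chord on degree 5 would be A (V), but A–C–E is the minor chord from D minor. As a borrowed chord it is labeled v.

v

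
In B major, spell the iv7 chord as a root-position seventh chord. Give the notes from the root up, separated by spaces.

E G B D

The root, E, is scale degree 4 — the same note in B major and B minor; only the chord quality changes. Building the minor-seventh chord from the parallel minor on E: E–G–B–D.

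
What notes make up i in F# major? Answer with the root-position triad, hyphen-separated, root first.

F#-A-C#

The root, F#, is scale degree 1 — the same note in F# major and F# minor; only the chord quality changes. Stacking thirds in F# minor on F# gives F#–A–C#.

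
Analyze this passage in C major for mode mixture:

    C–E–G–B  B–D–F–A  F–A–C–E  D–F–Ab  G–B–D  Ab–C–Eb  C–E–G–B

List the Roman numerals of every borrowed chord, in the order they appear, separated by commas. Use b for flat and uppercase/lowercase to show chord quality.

In C major the diatonic chords are C, Dm, Em, F, G, Am, Bdim. Of the given chords, C–E–G–B = Cmaj7, B–D–F–A = Bm7b5, F–A–C–E = Fmaj7 and G–B–D = G are diatonic. D–F–Ab is not: scale degree 2 in C major carries Dm (ii). In C minor the chord on that degree is Ddim, so here it functions as ii°, borrowed from the parallel minor. But Ab–C–Eb is foreign: the diatonic vi on degree 6 is Am, whereas Ab comes from C minor. It is labeled bVI.

ii°, bVI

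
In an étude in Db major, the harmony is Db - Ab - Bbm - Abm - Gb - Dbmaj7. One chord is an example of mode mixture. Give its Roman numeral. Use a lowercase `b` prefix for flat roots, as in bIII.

The diatonic triads in Db major are Db, Ebm, Fm, Gb, Ab, Bbm, Cdim. Db, Ab, Bbm, Gb and Dbmaj7 all belong to that set. Abm (Ab–Cb–Eb) is not: scale degree 5 in Db major carries Ab (V). In Db minor the chord on that degree is Abm, so here it functions as v, borrowed from the parallel minor.

v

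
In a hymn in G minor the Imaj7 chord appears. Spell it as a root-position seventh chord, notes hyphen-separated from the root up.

G-B-D-F#

The root, G, is scale degree 1 — the same note in G minor and G major; only the chord quality changes. Stacking thirds in G major on G gives G–B–D–F#.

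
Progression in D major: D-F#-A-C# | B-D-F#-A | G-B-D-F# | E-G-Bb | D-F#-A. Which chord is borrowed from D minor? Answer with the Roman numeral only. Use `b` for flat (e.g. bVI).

In D major the diatonic chords are D, Em, F#m, G, A, Bm, C#dim. D–F#–A–C# = Dmaj7, B–D–F#–A = Bm7, G–B–D–F# = Gmaj7 and D–F#–A = D all belong to that set. But E–G–Bb is foreign: the diatonic ii on degree 2 is Em, whereas Edim comes from D minor. It is labeled ii°.

ii°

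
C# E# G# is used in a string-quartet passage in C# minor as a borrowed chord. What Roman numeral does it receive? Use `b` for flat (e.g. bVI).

I

The root C# is the diatonic 1st degree of C# minor; the borrowing shows in the chord quality. The diatonic chord on degree 1 would be C#m (i), but C#–E#–G# is the major chord from C# major. As a borrowed chord it is labeled I.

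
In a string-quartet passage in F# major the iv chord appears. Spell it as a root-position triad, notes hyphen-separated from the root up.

iv is built on scale degree 4, which is B in both F# major and its parallel. In F# minor the chord on B is B–D–F#.

B-D-F#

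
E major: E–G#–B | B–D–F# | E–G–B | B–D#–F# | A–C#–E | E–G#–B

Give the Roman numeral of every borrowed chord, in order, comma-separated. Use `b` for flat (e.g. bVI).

In E major the diatonic chords are E, F#m, G#m, A, B, C#m, D#dim. Of the given chords, E–G#–B = E, B–D#–F# = B and A–C#–E = A are diatonic. But B–D–F# is foreign: the diatonic V on degree 5 is B, whereas Bm comes from E minor. It is labeled v. E–G–B is not: scale degree 1 in E major carries E (I). In E minor the chord on that degree is Em, so here it functions as i, borrowed from the parallel minor.

v, i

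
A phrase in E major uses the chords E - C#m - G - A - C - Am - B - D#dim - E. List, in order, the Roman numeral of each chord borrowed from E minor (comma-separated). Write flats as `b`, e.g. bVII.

The diatonic triads in E major are E, F#m, G#m, A, B, C#m, D#dim. E, C#m, A, B and D#dim all belong to that set. G (G–B–D) doesn't fit — on degree 3 E major would have G#m (iii). G is the degree-3 chord of E minor, so it is the borrowed bIII. C (C–E–G) doesn't fit — on degree 6 E major would have C#m (vi). C is the degree-6 chord of E minor, so it is the borrowed bVI. Am (A–C–E) doesn't fit — on degree 4 E major would have A (IV). Am is the degree-4 chord of E minor, so it is the borrowed iv.

bIII, bVI, iv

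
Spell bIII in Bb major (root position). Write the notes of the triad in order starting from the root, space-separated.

Db F Ab

The root of bIII is the lowered 3rd degree: D becomes Db. Building the major chord from the parallel minor on Db: Db–F–Ab.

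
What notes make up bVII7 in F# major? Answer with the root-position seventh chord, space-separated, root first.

bVII7 is built on the lowered scale degree 7. In F# major degree 7 is E#; lowered it becomes E. In F# minor the chord on E is E–G#–B–D.

E G# B D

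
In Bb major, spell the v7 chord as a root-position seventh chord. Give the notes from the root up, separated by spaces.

F Ab C Eb

The root, F, is scale degree 5 — the same note in Bb major and Bb minor; only the chord quality changes. In Bb minor the chord on F is F–Ab–C–Eb.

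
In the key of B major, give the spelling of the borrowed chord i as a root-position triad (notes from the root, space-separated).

B D F#

i is built on scale degree 1, which is B in both B major and its parallel. Stacking thirds in B minor on B gives B–D–F#.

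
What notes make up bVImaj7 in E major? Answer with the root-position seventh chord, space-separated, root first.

The root of bVImaj7 is the lowered 6th degree: C# becomes C. Stacking thirds in E minor on C gives C–E–G–B.

C E G B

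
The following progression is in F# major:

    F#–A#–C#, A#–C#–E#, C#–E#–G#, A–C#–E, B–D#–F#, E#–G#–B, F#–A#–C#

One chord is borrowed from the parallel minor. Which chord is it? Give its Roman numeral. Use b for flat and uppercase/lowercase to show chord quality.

bIII

F# major has the diatonic set F#, G#m, A#m, B, C#, D#m, E#dim. F#–A#–C# = F#, A#–C#–E# = A#m, C#–E#–G# = C#, B–D#–F# = B and E#–G#–B = E#dim all belong to that set. A–C#–E doesn't fit — on degree 3 F# major would have A#m (iii). A is the degree-3 chord of F# minor, so it is the borrowed bIII.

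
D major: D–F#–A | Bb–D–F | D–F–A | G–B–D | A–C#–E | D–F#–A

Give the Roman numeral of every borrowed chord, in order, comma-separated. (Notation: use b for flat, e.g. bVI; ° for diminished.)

D major has the diatonic set D, Em, F#m, G, A, Bm, C#dim. Of the given chords, D–F#–A = D, G–B–D = G and A–C#–E = A are diatonic. But Bb–D–F is foreign: the diatonic vi on degree 6 is Bm, whereas Bb comes from D minor. It is labeled bVI. But D–F–A is foreign: the diatonic I on degree 1 is D, whereas Dm comes from D minor. It is labeled i.

bVI, i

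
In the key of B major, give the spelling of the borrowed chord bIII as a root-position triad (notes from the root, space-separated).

Scale degree 3 in B major is D#. bIII uses the lowered form, D, taken from B minor. Stacking thirds in B minor on D gives D–F#–A.

D F# A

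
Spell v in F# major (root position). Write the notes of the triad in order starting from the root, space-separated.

C# E G#

The root, C#, is scale degree 5 — the same note in F# major and F# minor; only the chord quality changes. Building the minor chord from the parallel minor on C#: C#–E–G#.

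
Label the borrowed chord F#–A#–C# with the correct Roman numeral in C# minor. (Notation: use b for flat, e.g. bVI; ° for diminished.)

IV

F# is scale degree 4 in C# minor. The diatonic chord on degree 4 would be F#m (iv), but F#–A#–C# is the major chord from C# major. As a borrowed chord it is labeled IV.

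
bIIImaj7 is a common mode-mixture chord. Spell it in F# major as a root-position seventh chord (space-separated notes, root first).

A C# E G#

The root of bIIImaj7 is the lowered 3rd degree: A# becomes A. In F# minor the chord on A is A–C#–E–G#.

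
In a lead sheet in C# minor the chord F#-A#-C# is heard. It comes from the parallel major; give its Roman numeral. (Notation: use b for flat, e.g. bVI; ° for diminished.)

IV

The root F# is the diatonic 4th degree of C# minor; the borrowing shows in the chord quality. The diatonic chord on degree 4 would be F#m (iv), but F#–A#–C# is the major chord from C# major. As a borrowed chord it is labeled IV.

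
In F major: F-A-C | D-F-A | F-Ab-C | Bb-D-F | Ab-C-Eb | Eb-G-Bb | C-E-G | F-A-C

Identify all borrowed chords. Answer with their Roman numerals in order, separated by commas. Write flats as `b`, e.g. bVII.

i, bIII, bVII

In F major the diatonic chords are F, Gm, Am, Bb, C, Dm, Edim. F–A–C = F, D–F–A = Dm, Bb–D–F = Bb and C–E–G = C are all diatonic. But F–Ab–C is foreign: the diatonic I on degree 1 is F, whereas Fm comes from F minor. It is labeled i. But Ab–C–Eb is foreign: the diatonic iii on degree 3 is Am, whereas Ab comes from F minor. It is labeled bIII. Eb–G–Bb doesn't fit — on degree 7 F major would have Edim (vii°). Eb is the degree-7 chord of F minor, so it is the borrowed bVII.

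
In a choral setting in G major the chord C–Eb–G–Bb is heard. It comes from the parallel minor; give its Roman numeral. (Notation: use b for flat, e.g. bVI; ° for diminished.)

iv7

C is scale degree 4 in G major. The diatonic chord on degree 4 would be C (IV), but C–Eb–G–Bb is the minor-seventh chord from G minor. As a borrowed chord it is labeled iv7.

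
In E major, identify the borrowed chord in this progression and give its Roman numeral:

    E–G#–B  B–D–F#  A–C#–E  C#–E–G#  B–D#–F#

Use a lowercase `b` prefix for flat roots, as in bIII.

v

In E major the diatonic chords are E, F#m, G#m, A, B, C#m, D#dim. Of the given chords, E–G#–B = E, A–C#–E = A, C#–E–G# = C#m and B–D#–F# = B are diatonic. But B–D–F# is foreign: the diatonic V on degree 5 is B, whereas Bm comes from E minor. It is labeled v.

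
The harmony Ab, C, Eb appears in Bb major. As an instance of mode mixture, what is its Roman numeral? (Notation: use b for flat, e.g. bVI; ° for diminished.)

bVII

Ab is the lowered form of scale degree 7 in Bb major (the diatonic degree 7 is A). Diatonically Bb major has Adim (vii°) on that degree; Ab–C–Eb is instead the major chord native to Bb minor, so it takes the label bVII.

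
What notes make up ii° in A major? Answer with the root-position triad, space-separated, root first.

B D F

The root, B, is scale degree 2 — the same note in A major and A minor; only the chord quality changes. Stacking thirds in A minor on B gives B–D–F.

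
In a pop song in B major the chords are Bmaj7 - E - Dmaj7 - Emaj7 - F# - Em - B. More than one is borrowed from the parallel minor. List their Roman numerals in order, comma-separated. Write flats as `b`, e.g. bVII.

bIIImaj7, iv

The diatonic triads in B major are B, C#m, D#m, E, F#, G#m, A#dim. Of the given chords, Bmaj7, E, Emaj7, F# and B are diatonic. Dmaj7 (D–F#–A–C#) is not: scale degree 3 in B major carries D#m (iii). In B minor the chord on that degree is Dmaj7, so here it functions as bIIImaj7, borrowed from the parallel minor. But Em (E–G–B) is foreign: the diatonic IV on degree 4 is E, whereas Em comes from B minor. It is labeled iv.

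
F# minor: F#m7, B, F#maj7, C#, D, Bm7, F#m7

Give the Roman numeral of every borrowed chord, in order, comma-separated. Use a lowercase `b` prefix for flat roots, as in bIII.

IV, Imaj7

In F# minor (with V from harmonic minor) the diatonic chords are F#m, G#dim, A, Bm, C#, D, E. F#m7, C#, D and Bm7 all belong to that set. But B (B–D#–F#) is foreign: the diatonic iv on degree 4 is Bm, whereas B comes from F# major. It is labeled IV. F#maj7 (F#–A#–C#–E#) doesn't fit — on degree 1 F# minor would have F#m (i). F#maj7 is the degree-1 chord of F# major, so it is the borrowed Imaj7.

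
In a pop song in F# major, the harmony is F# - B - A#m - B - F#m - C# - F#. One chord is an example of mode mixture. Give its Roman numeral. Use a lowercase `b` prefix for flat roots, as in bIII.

In F# major the diatonic chords are F#, G#m, A#m, B, C#, D#m, E#dim. F#, B, A#m and C# all belong to that set. F#m (F#–A–C#) is not: scale degree 1 in F# major carries F# (I). In F# minor the chord on that degree is F#m, so here it functions as i, borrowed from the parallel minor.

i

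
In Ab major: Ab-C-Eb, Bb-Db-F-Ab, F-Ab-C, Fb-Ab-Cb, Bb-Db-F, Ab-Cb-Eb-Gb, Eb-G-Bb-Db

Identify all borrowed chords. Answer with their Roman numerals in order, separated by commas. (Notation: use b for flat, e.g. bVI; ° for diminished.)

The diatonic triads in Ab major are Ab, Bbm, Cm, Db, Eb, Fm, Gdim. Ab–C–Eb = Ab, Bb–Db–F–Ab = Bbm7, F–Ab–C = Fm, Bb–Db–F = Bbm and Eb–G–Bb–Db = Eb7 all belong to that set. Fb–Ab–Cb doesn't fit — on degree 6 Ab major would have Fm (vi). Fb is the degree-6 chord of Ab minor, so it is the borrowed bVI. But Ab–Cb–Eb–Gb is foreign: the diatonic I on degree 1 is Ab, whereas Abm7 comes from Ab minor. It is labeled i7.

bVI, i7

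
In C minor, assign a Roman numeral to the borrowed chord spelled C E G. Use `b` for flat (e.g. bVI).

I

C is scale degree 1 in C minor. C–E–G is a major chord — the form found in C major, not the diatonic i (Cm). Borrowed into C minor it is written I.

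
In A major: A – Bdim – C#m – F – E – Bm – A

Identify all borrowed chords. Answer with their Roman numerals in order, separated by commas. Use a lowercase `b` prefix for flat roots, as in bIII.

The diatonic triads in A major are A, Bm, C#m, D, E, F#m, G#dim. A, C#m, E and Bm all belong to that set. But Bdim (B–D–F) is foreign: the diatonic ii on degree 2 is Bm, whereas Bdim comes from A minor. It is labeled ii°. F (F–A–C) is not: scale degree 6 in A major carries F#m (vi). In A minor the chord on that degree is F, so here it functions as bVI, borrowed from the parallel minor.

ii°, bVI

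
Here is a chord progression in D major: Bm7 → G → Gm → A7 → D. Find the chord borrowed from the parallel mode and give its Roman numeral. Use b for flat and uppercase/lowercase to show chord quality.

iv

D major has the diatonic set D, Em, F#m, G, A, Bm, C#dim. Of the given chords, Bm7, G, A7 and D are diatonic. Gm (G–Bb–D) doesn't fit — on degree 4 D major would have G (IV). Gm is the degree-4 chord of D minor, so it is the borrowed iv.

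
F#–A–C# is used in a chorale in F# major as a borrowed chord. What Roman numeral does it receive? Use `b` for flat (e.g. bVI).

i

The root F# is the diatonic 1st degree of F# major; the borrowing shows in the chord quality. The diatonic chord on degree 1 would be F# (I), but F#–A–C# is the minor chord from F# minor. As a borrowed chord it is labeled i.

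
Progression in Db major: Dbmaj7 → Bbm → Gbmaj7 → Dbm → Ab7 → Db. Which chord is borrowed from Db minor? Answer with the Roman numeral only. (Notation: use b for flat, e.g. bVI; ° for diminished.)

Db major has the diatonic set Db, Ebm, Fm, Gb, Ab, Bbm, Cdim. Of the given chords, Dbmaj7, Bbm, Gbmaj7, Ab7 and Db are diatonic. But Dbm (Db–Fb–Ab) is foreign: the diatonic I on degree 1 is Db, whereas Dbm comes from Db minor. It is labeled i.

i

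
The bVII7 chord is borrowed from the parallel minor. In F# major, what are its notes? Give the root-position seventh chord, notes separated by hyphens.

The root of bVII7 is the lowered 7th degree: E# becomes E. Building the dominant-seventh chord from the parallel minor on E: E–G#–B–D.

E-G#-B-D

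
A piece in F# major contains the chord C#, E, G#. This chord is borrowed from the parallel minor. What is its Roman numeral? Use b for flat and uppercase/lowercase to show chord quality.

The root C# is the diatonic 5th degree of F# major; the borrowing shows in the chord quality. The diatonic chord on degree 5 would be C# (V), but C#–E–G# is the minor chord from F# minor. As a borrowed chord it is labeled v.

v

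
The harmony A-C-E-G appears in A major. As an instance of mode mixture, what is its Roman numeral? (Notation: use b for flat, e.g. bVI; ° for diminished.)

The root A is the diatonic 1st degree of A major; the borrowing shows in the chord quality. Diatonically A major has A (I) on that degree; A–C–E–G is instead the minor-seventh chord native to A minor, so it takes the label i7.

i7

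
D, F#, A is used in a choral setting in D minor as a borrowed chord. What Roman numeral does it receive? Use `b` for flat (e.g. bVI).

D is scale degree 1 in D minor. D–F#–A is a major chord — the form found in D major, not the diatonic i (Dm). Borrowed into D minor it is written I.

I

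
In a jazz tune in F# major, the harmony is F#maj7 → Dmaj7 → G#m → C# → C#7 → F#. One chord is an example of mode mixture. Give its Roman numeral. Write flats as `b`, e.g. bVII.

bVImaj7

F# major has the diatonic set F#, G#m, A#m, B, C#, D#m, E#dim. Of the given chords, F#maj7, G#m, C#, C#7 and F# are diatonic. But Dmaj7 (D–F#–A–C#) is foreign: the diatonic vi on degree 6 is D#m, whereas Dmaj7 comes from F# minor. It is labeled bVImaj7.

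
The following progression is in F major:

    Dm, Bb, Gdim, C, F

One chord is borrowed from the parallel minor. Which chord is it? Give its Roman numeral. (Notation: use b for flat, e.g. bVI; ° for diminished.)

ii°

F major has the diatonic set F, Gm, Am, Bb, C, Dm, Edim. Dm, Bb, C and F are all diatonic. Gdim (G–Bb–Db) is not: scale degree 2 in F major carries Gm (ii). In F minor the chord on that degree is Gdim, so here it functions as ii°, borrowed from the parallel minor.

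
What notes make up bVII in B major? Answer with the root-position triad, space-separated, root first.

bVII is built on the lowered scale degree 7. In B major degree 7 is A#; lowered it becomes A. In B minor the chord on A is A–C#–E.

A C# E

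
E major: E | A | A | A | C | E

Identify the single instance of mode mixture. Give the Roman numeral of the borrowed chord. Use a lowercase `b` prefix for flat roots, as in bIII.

The diatonic triads in E major are E, F#m, G#m, A, B, C#m, D#dim. E and A both belong to that set. C (C–E–G) is not: scale degree 6 in E major carries C#m (vi). In E minor the chord on that degree is C, so here it functions as bVI, borrowed from the parallel minor.

bVI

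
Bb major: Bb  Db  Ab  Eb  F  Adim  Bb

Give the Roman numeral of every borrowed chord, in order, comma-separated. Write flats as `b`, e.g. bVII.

Bb major has the diatonic set Bb, Cm, Dm, Eb, F, Gm, Adim. Bb, Eb, F and Adim are all diatonic. But Db (Db–F–Ab) is foreign: the diatonic iii on degree 3 is Dm, whereas Db comes from Bb minor. It is labeled bIII. But Ab (Ab–C–Eb) is foreign: the diatonic vii° on degree 7 is Adim, whereas Ab comes from Bb minor. It is labeled bVII.

bIII, bVII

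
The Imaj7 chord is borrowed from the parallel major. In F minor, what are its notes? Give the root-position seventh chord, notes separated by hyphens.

F-A-C-E

The root, F, is scale degree 1 — the same note in F minor and F major; only the chord quality changes. In F major the chord on F is F–A–C–E.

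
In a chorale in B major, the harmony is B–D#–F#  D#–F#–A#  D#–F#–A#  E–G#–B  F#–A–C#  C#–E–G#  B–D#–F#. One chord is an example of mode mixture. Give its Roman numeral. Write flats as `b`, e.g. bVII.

B major has the diatonic set B, C#m, D#m, E, F#, G#m, A#dim. Of the given chords, B–D#–F# = B, D#–F#–A# = D#m, E–G#–B = E and C#–E–G# = C#m are diatonic. F#–A–C# doesn't fit — on degree 5 B major would have F# (V). F#m is the degree-5 chord of B minor, so it is the borrowed v.

v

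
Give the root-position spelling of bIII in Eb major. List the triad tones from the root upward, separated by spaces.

Gb Bb Db

Scale degree 3 in Eb major is G. bIII uses the lowered form, Gb, taken from Eb minor. Building the major chord from the parallel minor on Gb: Gb–Bb–Db.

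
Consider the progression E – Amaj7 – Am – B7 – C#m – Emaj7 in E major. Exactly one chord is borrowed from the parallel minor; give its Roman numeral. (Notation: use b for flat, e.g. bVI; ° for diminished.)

iv

E major has the diatonic set E, F#m, G#m, A, B, C#m, D#dim. E, Amaj7, B7, C#m and Emaj7 are all diatonic. But Am (A–C–E) is foreign: the diatonic IV on degree 4 is A, whereas Am comes from E minor. It is labeled iv.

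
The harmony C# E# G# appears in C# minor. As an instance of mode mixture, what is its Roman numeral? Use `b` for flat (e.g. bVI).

I

The root C# is the diatonic 1st degree of C# minor; the borrowing shows in the chord quality. C#–E#–G# is a major chord — the form found in C# major, not the diatonic i (C#m). Borrowed into C# minor it is written I.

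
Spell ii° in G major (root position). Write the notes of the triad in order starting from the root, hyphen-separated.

The root, A, is scale degree 2 — the same note in G major and G minor; only the chord quality changes. In G minor the chord on A is A–C–Eb.

A-C-Eb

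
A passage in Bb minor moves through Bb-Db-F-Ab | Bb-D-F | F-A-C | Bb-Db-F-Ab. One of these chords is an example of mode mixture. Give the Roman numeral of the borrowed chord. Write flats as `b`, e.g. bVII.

Bb minor has the diatonic set Bbm, Cdim, Db, Ebm, F, Gb, Ab (with V from harmonic minor). Bb–Db–F–Ab = Bbm7 and F–A–C = F both belong to that set. But Bb–D–F is foreign: the diatonic i on degree 1 is Bbm, whereas Bb comes from Bb major. It is labeled I.

I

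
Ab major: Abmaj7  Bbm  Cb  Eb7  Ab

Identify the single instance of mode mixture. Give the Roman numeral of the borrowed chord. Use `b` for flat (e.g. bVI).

Ab major has the diatonic set Ab, Bbm, Cm, Db, Eb, Fm, Gdim. Abmaj7, Bbm, Eb7 and Ab are all diatonic. Cb (Cb–Eb–Gb) is not: scale degree 3 in Ab major carries Cm (iii). In Ab minor the chord on that degree is Cb, so here it functions as bIII, borrowed from the parallel minor.

bIII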